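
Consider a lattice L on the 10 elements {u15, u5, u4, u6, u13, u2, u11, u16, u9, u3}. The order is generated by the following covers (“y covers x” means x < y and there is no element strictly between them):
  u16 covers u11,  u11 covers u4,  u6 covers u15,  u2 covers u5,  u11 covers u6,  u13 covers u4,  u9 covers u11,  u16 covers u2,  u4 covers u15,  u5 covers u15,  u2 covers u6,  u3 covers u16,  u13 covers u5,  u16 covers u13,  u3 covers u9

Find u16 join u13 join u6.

Common upper bounds of {u16, u13, u6}: u16, u3.
The least among these is u16.

u16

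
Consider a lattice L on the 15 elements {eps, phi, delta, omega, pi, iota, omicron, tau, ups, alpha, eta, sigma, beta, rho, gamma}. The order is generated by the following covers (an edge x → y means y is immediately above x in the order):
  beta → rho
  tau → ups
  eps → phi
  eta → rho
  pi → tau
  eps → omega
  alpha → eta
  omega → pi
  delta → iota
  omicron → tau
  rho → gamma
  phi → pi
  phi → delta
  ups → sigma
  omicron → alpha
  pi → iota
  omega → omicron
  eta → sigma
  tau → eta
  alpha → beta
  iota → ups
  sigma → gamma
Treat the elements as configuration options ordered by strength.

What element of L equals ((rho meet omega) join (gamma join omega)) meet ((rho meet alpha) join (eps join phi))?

eta

rho ∧ omega = omega
gamma ∨ omega = gamma
omega ∨ gamma = gamma
rho ∧ alpha = alpha
eps ∨ phi = phi
alpha ∨ phi = eta
gamma ∧ eta = eta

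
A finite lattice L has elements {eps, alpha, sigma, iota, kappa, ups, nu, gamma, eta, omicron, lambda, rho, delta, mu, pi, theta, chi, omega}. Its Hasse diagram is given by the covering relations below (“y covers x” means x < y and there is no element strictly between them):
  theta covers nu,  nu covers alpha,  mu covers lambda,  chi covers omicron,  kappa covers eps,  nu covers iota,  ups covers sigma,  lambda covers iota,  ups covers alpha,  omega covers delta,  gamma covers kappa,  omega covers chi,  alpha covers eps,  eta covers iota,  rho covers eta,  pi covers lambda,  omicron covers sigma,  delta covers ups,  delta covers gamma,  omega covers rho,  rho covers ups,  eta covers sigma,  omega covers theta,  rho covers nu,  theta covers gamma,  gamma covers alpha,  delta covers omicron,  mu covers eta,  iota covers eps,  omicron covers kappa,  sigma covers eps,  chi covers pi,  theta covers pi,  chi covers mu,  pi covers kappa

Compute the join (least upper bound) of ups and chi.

omega

Common upper bounds of {ups, chi}: omega.
The least among these is omega.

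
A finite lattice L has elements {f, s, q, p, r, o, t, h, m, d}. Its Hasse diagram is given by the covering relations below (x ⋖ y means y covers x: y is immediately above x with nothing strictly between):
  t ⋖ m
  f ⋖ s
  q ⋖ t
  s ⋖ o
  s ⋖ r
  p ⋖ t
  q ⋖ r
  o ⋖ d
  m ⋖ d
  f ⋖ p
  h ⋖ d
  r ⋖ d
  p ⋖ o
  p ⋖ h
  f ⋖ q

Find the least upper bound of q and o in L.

Common upper bounds of {q, o}: d.
The least among these is d.

d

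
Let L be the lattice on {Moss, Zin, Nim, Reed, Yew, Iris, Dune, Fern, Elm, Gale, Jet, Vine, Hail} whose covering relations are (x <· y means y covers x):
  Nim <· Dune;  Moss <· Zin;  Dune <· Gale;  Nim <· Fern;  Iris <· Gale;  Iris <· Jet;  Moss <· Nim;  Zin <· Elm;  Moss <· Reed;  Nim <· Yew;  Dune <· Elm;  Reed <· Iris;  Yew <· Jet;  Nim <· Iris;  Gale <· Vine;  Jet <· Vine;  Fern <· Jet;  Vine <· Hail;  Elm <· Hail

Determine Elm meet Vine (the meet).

Common lower bounds of {Elm, Vine}: Dune, Moss, Nim.
The greatest among these is Dune.

Dune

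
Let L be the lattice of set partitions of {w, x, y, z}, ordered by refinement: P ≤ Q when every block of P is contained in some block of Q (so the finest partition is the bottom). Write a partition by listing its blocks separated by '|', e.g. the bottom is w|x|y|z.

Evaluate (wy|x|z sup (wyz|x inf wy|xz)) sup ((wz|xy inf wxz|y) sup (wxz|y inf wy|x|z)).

wyz|x ∧ wy|xz = wy|x|z
wy|x|z ∨ wy|x|z = wy|x|z
wz|xy ∧ wxz|y = wz|x|y
wxz|y ∧ wy|x|z = w|x|y|z
wz|x|y ∨ w|x|y|z = wz|x|y
wy|x|z ∨ wz|x|y = wyz|x

wyz|x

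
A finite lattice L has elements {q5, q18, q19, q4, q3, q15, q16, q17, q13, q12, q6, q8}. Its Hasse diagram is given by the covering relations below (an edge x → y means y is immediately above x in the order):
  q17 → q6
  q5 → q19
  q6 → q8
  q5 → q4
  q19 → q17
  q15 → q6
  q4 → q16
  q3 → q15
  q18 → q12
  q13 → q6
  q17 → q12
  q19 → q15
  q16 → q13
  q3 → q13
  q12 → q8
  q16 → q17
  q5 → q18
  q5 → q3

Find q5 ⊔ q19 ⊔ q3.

Common upper bounds of {q5, q19, q3}: q15, q6, q8.
The least among these is q15.

q15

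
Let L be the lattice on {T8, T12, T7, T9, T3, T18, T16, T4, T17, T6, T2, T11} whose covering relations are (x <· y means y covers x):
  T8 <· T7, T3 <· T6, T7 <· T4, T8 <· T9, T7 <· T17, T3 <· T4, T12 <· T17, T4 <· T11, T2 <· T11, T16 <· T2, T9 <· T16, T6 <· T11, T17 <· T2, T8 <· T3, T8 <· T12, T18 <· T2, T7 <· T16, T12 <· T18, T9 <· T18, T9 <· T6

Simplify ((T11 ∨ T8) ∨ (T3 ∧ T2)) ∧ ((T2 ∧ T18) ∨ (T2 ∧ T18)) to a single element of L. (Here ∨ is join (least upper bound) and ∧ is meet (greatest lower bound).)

T11 ∨ T8 = T11
T3 ∧ T2 = T8
T11 ∨ T8 = T11
T2 ∧ T18 = T18
T2 ∧ T18 = T18
T18 ∨ T18 = T18
T11 ∧ T18 = T18

T18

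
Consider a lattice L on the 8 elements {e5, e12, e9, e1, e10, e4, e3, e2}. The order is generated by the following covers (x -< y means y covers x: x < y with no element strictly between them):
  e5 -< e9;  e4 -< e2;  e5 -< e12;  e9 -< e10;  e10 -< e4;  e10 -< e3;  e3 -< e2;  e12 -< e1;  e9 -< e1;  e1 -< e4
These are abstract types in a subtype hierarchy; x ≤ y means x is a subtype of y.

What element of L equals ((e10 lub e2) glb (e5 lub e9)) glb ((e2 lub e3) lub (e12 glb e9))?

e9

e10 ∨ e2 = e2
e5 ∨ e9 = e9
e2 ∧ e9 = e9
e2 ∨ e3 = e2
e12 ∧ e9 = e5
e2 ∨ e5 = e2
e9 ∧ e2 = e9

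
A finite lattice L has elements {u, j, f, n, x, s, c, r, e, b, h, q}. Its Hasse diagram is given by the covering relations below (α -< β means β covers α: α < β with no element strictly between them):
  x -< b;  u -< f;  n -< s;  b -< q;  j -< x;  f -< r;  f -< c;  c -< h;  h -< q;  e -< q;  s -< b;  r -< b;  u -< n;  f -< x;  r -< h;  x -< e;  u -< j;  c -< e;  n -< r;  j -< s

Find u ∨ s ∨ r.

b

Common upper bounds of {u, s, r}: b, q.
The least among these is b.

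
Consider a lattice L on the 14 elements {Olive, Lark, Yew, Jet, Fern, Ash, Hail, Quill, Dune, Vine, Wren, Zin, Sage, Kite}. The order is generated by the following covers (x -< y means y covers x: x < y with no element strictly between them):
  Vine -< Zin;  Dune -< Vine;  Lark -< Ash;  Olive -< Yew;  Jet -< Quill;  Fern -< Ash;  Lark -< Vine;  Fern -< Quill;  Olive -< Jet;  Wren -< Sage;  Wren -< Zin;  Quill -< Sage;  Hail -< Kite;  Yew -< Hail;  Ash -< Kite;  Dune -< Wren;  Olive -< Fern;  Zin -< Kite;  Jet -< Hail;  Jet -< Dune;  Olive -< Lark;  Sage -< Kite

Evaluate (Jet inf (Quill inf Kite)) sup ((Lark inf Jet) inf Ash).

Jet

Quill ∧ Kite = Quill
Jet ∧ Quill = Jet
Lark ∧ Jet = Olive
Olive ∧ Ash = Olive
Jet ∨ Olive = Jet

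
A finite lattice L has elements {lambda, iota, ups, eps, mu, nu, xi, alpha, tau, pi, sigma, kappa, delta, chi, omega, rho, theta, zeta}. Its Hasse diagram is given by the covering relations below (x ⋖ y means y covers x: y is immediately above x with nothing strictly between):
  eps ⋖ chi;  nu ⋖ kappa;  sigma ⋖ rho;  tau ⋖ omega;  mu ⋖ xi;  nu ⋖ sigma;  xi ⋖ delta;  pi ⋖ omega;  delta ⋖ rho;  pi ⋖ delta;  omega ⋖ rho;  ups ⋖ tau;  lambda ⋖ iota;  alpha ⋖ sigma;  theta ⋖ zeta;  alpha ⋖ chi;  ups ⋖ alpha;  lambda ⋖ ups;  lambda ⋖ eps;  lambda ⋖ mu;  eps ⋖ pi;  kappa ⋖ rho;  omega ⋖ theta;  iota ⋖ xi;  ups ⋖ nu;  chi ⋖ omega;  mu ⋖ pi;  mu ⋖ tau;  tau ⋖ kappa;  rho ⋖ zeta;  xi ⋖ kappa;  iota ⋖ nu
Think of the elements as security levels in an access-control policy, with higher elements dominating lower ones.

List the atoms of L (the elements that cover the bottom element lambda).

eps, iota, mu, ups

The atoms are exactly the elements that cover lambda: eps, iota, mu, ups.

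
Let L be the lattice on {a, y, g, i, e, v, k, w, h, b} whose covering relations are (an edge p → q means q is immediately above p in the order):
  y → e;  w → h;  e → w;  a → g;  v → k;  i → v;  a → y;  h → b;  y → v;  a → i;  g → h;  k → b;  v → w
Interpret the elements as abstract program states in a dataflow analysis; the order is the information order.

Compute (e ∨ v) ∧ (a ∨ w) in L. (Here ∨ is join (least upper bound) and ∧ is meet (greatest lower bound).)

e ∨ v = w
a ∨ w = w
w ∧ w = w

w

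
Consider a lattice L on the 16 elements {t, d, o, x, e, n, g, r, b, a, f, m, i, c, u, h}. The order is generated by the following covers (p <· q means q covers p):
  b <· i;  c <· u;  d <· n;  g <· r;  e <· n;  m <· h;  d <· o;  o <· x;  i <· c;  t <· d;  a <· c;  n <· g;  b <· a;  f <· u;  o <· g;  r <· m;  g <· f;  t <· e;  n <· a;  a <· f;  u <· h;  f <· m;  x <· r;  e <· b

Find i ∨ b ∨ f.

u

Common upper bounds of {i, b, f}: h, u.
The least among these is u.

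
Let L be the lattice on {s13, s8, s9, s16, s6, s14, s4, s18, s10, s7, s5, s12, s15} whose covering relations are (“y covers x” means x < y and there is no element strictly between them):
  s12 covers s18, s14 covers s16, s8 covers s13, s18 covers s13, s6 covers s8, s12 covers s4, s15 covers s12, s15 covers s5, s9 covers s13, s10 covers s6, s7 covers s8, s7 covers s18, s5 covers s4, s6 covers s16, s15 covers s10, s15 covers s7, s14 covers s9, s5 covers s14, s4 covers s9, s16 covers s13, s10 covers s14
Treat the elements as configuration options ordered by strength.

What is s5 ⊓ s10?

Common lower bounds of {s5, s10}: s13, s14, s16, s9.
The greatest among these is s14.

s14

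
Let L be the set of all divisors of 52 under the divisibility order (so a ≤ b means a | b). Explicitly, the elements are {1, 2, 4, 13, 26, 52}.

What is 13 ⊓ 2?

1

In the divisibility order, the meet is the greatest common divisor: gcd(13, 2) = 1.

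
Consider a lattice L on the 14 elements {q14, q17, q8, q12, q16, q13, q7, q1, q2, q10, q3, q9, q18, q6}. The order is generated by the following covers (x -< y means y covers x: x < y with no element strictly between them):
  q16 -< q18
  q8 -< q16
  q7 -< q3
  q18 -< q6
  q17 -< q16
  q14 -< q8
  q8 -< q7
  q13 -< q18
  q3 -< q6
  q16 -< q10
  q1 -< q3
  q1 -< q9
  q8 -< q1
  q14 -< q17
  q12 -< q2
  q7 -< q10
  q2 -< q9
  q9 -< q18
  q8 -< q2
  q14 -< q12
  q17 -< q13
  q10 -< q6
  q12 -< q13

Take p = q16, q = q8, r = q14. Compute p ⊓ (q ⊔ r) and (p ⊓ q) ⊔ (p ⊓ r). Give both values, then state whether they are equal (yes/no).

q8; q8; yes

q ⊔ r = q8, so p ⊓ (q ⊔ r) = q16 ⊓ q8 = q8.
p ⊓ q = q8 and p ⊓ r = q14, so (p ⊓ q) ⊔ (p ⊓ r) = q8 ⊔ q14 = q8.
Equal: yes.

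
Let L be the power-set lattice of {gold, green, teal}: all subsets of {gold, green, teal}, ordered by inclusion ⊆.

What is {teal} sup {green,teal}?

{green,teal}

Under ⊆, join is union: {teal} ∪ {green,teal} = {green,teal}.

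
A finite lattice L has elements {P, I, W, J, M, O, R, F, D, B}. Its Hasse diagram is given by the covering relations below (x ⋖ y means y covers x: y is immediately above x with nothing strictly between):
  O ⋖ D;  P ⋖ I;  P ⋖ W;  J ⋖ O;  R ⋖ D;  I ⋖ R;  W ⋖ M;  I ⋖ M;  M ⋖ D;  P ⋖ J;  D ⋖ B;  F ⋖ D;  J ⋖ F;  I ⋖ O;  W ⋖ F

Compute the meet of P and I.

Common lower bounds of {P, I}: P.
The greatest among these is P.

P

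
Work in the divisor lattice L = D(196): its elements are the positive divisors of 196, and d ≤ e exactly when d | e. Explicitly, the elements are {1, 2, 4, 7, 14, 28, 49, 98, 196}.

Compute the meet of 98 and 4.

Common lower bounds of {98, 4}: 1, 2.
The greatest among these is 2.

2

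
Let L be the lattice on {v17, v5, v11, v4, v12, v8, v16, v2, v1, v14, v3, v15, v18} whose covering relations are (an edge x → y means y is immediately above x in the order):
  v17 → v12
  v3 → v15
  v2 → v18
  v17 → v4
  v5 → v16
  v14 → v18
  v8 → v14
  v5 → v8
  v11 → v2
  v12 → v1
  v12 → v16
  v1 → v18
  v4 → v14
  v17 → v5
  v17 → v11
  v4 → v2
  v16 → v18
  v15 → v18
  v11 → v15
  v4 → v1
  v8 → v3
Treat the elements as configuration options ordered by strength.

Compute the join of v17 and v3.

Common upper bounds of {v17, v3}: v15, v18, v3.
The least among these is v3.

v3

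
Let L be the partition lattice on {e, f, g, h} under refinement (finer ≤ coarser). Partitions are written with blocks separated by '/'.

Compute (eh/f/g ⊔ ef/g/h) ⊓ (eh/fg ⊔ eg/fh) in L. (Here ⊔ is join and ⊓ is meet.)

efh/g

eh/f/g ∨ ef/g/h = efh/g
eh/fg ∨ eg/fh = efgh
efh/g ∧ efgh = efh/g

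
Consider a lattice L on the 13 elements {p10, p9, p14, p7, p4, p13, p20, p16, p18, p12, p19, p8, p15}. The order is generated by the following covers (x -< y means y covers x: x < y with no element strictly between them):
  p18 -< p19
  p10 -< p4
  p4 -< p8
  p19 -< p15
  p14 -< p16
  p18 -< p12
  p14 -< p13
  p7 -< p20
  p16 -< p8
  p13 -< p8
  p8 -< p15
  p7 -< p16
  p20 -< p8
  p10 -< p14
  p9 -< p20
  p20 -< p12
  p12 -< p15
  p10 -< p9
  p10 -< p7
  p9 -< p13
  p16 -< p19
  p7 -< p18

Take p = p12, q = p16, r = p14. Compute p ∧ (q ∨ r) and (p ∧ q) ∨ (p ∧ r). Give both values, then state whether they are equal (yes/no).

q ∨ r = p16, so p ∧ (q ∨ r) = p12 ∧ p16 = p7.
p ∧ q = p7 and p ∧ r = p10, so (p ∧ q) ∨ (p ∧ r) = p7 ∨ p10 = p7.
Equal: yes.

p7; p7; yes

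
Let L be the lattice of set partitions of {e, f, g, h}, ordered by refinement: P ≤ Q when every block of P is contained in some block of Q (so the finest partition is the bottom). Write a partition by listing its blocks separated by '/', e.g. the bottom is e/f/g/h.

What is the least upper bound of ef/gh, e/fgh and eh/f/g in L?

Common upper bounds of {ef/gh, e/fgh, eh/f/g}: efgh.
The least among these is efgh.

efgh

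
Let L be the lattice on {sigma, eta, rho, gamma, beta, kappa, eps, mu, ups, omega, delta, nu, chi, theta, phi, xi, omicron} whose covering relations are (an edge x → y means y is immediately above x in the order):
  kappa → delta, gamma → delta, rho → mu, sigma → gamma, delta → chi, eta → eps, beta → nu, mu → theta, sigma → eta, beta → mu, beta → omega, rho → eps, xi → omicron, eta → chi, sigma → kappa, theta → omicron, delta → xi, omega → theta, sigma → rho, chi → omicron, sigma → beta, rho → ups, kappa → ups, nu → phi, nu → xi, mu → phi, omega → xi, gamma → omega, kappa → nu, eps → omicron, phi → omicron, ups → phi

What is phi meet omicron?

phi

Common lower bounds of {phi, omicron}: beta, kappa, mu, nu, phi, rho, sigma, ups.
The greatest among these is phi.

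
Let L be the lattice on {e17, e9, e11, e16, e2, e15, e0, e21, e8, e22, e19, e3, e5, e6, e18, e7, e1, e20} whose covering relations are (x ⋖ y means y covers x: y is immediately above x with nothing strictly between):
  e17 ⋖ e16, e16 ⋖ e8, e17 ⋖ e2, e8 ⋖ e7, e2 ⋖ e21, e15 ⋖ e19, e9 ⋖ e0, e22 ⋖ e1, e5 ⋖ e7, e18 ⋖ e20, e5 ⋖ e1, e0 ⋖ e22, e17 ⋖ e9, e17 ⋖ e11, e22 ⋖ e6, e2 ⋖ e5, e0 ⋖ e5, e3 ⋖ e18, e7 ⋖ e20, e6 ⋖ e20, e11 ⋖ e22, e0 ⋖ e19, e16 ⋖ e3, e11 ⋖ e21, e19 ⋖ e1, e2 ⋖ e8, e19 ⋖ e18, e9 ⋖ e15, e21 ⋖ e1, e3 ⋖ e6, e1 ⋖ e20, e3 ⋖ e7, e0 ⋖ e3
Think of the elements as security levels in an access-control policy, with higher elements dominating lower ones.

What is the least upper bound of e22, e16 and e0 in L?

Common upper bounds of {e22, e16, e0}: e20, e6.
The least among these is e6.

e6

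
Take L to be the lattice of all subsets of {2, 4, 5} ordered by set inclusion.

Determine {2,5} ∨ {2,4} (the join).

{2,4,5}

Under ⊆, join is union: {2,5} ∪ {2,4} = {2,4,5}.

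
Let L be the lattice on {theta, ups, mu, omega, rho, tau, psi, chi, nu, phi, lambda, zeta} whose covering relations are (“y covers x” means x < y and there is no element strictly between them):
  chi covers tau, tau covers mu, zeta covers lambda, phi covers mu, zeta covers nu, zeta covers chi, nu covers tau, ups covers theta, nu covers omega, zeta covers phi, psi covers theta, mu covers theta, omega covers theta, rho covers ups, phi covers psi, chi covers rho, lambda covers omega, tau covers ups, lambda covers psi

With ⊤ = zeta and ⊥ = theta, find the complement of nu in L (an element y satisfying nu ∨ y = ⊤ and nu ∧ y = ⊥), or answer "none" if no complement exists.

Need y with nu ∨ y = zeta and nu ∧ y = theta.
Checking each element gives: psi.

psi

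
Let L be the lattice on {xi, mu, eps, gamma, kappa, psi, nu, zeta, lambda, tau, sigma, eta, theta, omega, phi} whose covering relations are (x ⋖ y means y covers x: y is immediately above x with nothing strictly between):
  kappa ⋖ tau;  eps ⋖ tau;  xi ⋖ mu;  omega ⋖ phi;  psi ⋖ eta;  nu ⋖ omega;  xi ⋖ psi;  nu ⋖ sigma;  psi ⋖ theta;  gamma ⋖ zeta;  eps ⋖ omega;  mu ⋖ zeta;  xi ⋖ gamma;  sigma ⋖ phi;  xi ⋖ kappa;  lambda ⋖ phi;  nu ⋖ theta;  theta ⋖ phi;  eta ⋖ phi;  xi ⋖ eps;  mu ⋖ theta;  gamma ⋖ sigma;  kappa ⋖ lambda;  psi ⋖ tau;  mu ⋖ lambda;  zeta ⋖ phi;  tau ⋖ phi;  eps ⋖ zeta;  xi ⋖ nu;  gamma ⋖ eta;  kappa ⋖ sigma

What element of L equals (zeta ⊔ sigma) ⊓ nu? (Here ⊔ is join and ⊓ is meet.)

nu

zeta ∨ sigma = phi
phi ∧ nu = nu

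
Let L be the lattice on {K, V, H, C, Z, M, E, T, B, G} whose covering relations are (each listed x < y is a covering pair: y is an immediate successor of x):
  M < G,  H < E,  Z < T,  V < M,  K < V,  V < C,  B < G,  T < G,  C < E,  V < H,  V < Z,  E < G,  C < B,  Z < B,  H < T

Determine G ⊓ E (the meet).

E

Common lower bounds of {G, E}: C, E, H, K, V.
The greatest among these is E.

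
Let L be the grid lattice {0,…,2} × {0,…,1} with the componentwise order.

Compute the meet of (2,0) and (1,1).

Common lower bounds of {(2,0), (1,1)}: (0,0), (1,0).
The greatest among these is (1,0).

(1,0)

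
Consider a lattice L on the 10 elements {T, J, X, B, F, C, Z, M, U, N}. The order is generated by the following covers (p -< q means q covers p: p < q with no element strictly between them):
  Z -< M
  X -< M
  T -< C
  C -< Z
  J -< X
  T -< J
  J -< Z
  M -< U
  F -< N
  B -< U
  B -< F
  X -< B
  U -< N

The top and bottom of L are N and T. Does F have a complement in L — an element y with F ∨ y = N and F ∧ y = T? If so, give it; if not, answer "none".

C

Need y with F ∨ y = N and F ∧ y = T.
Checking each element gives: C.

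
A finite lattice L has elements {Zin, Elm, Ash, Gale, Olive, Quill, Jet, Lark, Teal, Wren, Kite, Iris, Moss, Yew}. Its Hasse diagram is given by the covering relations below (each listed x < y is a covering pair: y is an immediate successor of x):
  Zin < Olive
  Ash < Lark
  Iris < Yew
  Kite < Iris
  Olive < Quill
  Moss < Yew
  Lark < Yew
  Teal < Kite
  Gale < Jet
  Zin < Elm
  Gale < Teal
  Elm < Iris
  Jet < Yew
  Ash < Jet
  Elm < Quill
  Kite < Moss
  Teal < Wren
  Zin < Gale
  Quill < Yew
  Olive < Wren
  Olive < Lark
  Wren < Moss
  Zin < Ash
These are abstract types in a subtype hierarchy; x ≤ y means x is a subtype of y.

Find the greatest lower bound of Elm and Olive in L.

Zin

Common lower bounds of {Elm, Olive}: Zin.
The greatest among these is Zin.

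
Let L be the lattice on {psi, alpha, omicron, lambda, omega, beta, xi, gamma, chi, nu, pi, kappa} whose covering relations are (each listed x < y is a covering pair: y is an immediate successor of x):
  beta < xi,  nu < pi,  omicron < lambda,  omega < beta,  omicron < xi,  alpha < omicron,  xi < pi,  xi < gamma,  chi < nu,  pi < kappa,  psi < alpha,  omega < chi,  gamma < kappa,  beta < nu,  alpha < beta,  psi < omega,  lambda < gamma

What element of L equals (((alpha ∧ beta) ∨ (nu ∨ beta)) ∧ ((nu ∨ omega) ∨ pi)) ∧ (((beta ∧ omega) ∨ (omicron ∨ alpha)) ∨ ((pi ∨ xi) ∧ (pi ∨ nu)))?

alpha ∧ beta = alpha
nu ∨ beta = nu
alpha ∨ nu = nu
nu ∨ omega = nu
nu ∨ pi = pi
nu ∧ pi = nu
beta ∧ omega = omega
omicron ∨ alpha = omicron
omega ∨ omicron = xi
pi ∨ xi = pi
pi ∨ nu = pi
pi ∧ pi = pi
xi ∨ pi = pi
nu ∧ pi = nu

nu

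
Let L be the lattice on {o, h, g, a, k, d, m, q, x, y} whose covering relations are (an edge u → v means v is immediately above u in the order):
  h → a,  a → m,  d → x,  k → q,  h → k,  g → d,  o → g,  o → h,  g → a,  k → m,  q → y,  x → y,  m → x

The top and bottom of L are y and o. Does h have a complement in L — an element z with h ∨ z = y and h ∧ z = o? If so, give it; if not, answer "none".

none

For every candidate z, either h ∨ z ≠ y or h ∧ z ≠ o; no complement exists.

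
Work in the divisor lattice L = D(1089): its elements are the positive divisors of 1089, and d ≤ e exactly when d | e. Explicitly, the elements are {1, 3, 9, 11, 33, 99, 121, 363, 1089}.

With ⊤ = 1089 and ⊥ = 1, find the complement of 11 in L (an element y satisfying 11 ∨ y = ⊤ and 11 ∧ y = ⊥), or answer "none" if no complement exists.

none

For every candidate y, either 11 ∨ y ≠ 1089 or 11 ∧ y ≠ 1; no complement exists.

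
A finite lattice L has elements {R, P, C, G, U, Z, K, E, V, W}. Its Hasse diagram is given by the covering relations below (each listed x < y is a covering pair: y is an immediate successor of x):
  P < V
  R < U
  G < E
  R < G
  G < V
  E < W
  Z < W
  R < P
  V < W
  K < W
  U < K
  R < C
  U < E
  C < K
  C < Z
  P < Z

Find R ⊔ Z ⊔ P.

Common upper bounds of {R, Z, P}: W, Z.
The least among these is Z.

Z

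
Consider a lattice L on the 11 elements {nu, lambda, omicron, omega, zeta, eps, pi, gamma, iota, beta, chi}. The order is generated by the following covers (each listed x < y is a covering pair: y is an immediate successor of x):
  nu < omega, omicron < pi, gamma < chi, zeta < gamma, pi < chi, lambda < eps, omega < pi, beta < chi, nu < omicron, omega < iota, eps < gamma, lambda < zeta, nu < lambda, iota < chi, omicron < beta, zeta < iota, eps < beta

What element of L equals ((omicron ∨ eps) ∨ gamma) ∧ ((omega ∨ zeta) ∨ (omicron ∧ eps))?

iota

omicron ∨ eps = beta
beta ∨ gamma = chi
omega ∨ zeta = iota
omicron ∧ eps = nu
iota ∨ nu = iota
chi ∧ iota = iota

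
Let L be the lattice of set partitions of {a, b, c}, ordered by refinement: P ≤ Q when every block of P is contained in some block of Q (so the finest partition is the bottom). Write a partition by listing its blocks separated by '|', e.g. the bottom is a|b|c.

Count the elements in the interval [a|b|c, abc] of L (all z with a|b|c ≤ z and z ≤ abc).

The interval [a|b|c, abc] = {abc, ab|c, ac|b, a|bc, a|b|c}, which has 5 elements.

5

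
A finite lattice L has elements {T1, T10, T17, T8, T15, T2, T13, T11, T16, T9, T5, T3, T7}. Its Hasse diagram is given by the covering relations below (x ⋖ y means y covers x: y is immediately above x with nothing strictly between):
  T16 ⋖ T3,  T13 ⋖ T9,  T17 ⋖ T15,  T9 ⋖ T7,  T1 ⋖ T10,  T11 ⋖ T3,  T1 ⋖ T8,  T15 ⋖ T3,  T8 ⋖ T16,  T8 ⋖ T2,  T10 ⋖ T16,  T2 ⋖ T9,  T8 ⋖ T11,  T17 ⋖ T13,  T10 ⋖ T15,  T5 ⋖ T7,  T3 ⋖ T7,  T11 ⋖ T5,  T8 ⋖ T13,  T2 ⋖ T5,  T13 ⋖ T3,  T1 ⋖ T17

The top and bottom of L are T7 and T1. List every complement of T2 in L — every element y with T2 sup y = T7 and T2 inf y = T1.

T10, T15

Need y with T2 ∨ y = T7 and T2 ∧ y = T1.
Checking each element gives: T10, T15.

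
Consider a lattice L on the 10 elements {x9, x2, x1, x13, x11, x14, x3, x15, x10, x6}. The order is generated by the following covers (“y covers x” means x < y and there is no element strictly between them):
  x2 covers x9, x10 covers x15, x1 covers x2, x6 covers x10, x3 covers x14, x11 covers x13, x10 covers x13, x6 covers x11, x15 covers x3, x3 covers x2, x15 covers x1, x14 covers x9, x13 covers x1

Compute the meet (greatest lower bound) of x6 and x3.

x3

Common lower bounds of {x6, x3}: x14, x2, x3, x9.
The greatest among these is x3.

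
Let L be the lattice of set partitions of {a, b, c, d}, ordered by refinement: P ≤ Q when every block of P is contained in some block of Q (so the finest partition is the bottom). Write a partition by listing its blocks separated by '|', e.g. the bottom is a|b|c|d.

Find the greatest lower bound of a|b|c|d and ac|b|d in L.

The meet (common refinement) of a|b|c|d and ac|b|d intersects blocks pairwise, giving a|b|c|d.

a|b|c|d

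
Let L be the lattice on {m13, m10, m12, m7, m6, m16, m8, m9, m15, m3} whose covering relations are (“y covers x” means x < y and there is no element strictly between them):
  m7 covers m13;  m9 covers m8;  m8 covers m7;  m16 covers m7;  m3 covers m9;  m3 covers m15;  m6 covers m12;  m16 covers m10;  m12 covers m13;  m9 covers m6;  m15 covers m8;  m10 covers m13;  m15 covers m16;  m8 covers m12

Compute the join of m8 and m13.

Common upper bounds of {m8, m13}: m15, m3, m8, m9.
The least among these is m8.

m8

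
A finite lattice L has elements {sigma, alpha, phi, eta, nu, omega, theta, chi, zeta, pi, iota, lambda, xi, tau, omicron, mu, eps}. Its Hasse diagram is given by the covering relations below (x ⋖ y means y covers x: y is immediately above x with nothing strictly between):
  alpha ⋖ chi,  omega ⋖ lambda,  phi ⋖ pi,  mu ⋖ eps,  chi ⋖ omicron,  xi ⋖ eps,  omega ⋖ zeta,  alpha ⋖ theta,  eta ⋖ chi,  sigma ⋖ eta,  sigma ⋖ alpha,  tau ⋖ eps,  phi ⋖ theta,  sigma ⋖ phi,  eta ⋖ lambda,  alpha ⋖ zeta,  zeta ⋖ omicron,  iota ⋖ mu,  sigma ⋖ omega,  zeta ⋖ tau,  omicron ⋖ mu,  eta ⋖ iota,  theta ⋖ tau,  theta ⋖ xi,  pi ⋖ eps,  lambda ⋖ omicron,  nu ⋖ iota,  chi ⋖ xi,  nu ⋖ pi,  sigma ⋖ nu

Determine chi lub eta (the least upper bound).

chi

Common upper bounds of {chi, eta}: chi, eps, mu, omicron, xi.
The least among these is chi.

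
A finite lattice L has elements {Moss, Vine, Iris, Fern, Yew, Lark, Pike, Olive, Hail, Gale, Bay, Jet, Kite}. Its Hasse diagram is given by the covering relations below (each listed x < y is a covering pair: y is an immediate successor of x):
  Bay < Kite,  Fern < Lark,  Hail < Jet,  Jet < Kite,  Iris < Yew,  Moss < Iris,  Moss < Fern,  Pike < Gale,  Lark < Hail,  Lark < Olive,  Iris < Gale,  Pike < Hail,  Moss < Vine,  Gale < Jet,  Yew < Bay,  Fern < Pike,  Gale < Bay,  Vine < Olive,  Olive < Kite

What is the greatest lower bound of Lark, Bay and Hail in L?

Common lower bounds of {Lark, Bay, Hail}: Fern, Moss.
The greatest among these is Fern.

Fern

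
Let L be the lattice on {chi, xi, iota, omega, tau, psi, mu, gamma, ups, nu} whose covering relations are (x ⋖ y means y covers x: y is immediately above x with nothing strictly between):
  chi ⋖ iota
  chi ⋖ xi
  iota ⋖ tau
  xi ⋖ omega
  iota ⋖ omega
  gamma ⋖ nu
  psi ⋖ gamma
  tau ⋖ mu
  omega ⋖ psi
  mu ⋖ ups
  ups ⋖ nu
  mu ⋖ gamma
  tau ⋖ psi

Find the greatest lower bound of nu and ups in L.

Common lower bounds of {nu, ups}: chi, iota, mu, tau, ups.
The greatest among these is ups.

ups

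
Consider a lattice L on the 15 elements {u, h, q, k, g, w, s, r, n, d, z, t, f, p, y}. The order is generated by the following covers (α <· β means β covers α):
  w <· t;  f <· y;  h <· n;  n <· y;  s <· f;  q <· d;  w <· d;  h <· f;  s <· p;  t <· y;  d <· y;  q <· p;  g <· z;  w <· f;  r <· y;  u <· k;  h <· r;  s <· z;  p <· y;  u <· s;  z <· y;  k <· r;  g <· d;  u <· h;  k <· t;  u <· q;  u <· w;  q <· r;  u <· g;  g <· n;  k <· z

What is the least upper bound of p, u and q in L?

p

Common upper bounds of {p, u, q}: p, y.
The least among these is p.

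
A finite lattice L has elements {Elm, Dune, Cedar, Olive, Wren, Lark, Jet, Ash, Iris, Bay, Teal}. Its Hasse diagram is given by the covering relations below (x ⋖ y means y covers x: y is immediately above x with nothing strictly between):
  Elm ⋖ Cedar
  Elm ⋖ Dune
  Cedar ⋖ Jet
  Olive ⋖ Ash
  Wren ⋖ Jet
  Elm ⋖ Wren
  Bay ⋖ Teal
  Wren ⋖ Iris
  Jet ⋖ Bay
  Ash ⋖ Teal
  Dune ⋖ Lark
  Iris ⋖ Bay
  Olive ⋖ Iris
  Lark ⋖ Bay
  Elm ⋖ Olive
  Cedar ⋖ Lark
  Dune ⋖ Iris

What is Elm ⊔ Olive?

Olive

Common upper bounds of {Elm, Olive}: Ash, Bay, Iris, Olive, Teal.
The least among these is Olive.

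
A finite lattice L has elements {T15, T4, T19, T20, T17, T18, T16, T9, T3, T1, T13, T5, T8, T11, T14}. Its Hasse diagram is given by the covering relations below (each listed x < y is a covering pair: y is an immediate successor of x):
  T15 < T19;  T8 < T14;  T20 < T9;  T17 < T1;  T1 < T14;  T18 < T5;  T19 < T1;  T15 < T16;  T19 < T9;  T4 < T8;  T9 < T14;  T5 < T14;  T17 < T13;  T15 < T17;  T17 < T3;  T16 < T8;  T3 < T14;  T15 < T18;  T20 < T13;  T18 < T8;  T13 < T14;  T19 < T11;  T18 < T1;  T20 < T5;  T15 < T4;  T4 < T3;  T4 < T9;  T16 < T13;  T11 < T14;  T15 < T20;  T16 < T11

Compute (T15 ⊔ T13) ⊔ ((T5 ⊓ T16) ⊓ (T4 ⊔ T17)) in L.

T13

T15 ∨ T13 = T13
T5 ∧ T16 = T15
T4 ∨ T17 = T3
T15 ∧ T3 = T15
T13 ∨ T15 = T13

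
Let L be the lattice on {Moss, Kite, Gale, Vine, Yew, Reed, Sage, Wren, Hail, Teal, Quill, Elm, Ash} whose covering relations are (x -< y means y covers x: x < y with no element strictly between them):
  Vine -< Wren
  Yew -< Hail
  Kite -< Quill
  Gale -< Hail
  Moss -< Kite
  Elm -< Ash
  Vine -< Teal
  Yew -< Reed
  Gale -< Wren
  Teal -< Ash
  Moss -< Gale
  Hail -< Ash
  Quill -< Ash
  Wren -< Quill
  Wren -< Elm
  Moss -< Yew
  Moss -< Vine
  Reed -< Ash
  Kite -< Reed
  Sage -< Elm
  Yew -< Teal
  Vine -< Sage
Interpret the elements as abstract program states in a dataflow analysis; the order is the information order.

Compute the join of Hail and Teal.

Ash

Common upper bounds of {Hail, Teal}: Ash.
The least among these is Ash.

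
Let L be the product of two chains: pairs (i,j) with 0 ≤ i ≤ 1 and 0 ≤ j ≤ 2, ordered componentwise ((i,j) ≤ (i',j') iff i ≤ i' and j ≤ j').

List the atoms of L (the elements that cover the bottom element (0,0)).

(0,1), (1,0)

The atoms are exactly the elements that cover (0,0): (0,1), (1,0).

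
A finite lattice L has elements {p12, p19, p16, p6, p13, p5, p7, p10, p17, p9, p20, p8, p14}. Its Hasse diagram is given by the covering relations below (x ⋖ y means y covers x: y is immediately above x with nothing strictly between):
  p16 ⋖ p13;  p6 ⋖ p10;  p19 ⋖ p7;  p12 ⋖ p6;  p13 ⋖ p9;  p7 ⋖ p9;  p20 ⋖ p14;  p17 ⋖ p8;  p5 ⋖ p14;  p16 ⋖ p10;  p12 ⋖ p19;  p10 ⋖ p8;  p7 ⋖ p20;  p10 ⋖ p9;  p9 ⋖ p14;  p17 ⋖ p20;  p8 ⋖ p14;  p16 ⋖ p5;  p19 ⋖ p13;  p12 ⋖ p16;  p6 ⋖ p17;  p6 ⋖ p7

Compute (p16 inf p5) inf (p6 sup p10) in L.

p16

p16 ∧ p5 = p16
p6 ∨ p10 = p10
p16 ∧ p10 = p16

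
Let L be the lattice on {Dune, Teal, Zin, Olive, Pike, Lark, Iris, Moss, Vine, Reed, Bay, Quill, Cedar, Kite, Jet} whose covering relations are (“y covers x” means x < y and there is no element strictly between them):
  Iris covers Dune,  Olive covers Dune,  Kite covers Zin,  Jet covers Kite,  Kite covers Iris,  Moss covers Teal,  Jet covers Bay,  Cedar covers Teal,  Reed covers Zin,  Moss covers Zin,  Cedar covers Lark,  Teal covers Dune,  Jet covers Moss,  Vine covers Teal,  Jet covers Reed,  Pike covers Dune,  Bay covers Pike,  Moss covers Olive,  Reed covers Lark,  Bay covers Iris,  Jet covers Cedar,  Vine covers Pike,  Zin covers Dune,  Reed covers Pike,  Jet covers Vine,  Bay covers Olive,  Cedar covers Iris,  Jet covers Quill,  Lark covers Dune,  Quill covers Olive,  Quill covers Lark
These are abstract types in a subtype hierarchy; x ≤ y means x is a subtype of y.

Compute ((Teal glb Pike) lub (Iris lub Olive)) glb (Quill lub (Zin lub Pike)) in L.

Teal ∧ Pike = Dune
Iris ∨ Olive = Bay
Dune ∨ Bay = Bay
Zin ∨ Pike = Reed
Quill ∨ Reed = Jet
Bay ∧ Jet = Bay

Bay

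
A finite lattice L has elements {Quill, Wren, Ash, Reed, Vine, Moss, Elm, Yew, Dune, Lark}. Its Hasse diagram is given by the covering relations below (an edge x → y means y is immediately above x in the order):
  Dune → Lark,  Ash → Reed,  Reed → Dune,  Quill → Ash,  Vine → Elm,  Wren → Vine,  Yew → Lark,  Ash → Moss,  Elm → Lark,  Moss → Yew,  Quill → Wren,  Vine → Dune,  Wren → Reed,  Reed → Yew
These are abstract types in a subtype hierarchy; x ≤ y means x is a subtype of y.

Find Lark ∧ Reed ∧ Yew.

Reed

Common lower bounds of {Lark, Reed, Yew}: Ash, Quill, Reed, Wren.
The greatest among these is Reed.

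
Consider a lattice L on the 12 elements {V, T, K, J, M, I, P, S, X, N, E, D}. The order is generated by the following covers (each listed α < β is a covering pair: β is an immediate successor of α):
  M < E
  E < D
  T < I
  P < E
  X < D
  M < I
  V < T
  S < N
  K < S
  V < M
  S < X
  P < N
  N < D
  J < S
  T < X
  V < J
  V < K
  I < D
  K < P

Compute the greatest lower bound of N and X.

S

Common lower bounds of {N, X}: J, K, S, V.
The greatest among these is S.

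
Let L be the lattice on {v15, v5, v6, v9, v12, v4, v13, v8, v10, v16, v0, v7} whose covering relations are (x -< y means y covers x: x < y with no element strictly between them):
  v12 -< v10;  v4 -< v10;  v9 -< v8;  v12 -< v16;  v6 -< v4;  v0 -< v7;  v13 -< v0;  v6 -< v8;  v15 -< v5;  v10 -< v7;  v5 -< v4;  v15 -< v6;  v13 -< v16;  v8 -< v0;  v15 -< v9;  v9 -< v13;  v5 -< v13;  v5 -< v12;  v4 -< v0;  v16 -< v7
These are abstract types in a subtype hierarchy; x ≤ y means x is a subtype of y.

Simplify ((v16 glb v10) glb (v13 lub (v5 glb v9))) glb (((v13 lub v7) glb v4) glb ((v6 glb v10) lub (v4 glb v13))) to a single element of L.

v16 ∧ v10 = v12
v5 ∧ v9 = v15
v13 ∨ v15 = v13
v12 ∧ v13 = v5
v13 ∨ v7 = v7
v7 ∧ v4 = v4
v6 ∧ v10 = v6
v4 ∧ v13 = v5
v6 ∨ v5 = v4
v4 ∧ v4 = v4
v5 ∧ v4 = v5

v5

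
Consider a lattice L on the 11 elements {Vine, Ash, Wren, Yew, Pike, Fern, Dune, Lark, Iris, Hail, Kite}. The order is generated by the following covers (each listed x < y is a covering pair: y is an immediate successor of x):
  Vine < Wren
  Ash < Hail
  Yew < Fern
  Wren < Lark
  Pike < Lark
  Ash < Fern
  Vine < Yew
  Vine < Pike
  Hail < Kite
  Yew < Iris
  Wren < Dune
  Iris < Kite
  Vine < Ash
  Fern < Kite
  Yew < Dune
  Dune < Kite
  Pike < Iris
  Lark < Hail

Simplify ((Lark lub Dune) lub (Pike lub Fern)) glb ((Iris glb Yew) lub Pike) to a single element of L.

Iris

Lark ∨ Dune = Kite
Pike ∨ Fern = Kite
Kite ∨ Kite = Kite
Iris ∧ Yew = Yew
Yew ∨ Pike = Iris
Kite ∧ Iris = Iris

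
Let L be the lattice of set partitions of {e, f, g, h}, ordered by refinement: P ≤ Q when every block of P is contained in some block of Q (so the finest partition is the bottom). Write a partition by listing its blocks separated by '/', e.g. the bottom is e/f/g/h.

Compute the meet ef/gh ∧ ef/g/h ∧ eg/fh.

e/f/g/h

The meet (common refinement) of ef/gh, ef/g/h, eg/fh intersects blocks pairwise, giving e/f/g/h.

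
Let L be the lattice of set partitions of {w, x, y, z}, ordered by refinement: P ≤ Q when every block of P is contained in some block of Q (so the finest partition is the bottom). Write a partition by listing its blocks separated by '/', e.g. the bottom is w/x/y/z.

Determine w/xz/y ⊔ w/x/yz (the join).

w/xyz

The join of w/xz/y and w/x/yz merges any blocks that overlap across the partitions, giving w/xyz.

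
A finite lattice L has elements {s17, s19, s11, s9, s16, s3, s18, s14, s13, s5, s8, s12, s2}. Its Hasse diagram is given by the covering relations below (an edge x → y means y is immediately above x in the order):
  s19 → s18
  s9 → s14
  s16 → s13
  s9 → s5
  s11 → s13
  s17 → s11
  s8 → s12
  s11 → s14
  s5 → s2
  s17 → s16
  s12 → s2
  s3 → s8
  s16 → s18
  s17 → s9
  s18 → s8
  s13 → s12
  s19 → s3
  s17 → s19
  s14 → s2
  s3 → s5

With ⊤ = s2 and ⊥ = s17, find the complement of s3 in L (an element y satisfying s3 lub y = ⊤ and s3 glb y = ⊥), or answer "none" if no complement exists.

Need y with s3 ∨ y = s2 and s3 ∧ y = s17.
Checking each element gives: s14.

s14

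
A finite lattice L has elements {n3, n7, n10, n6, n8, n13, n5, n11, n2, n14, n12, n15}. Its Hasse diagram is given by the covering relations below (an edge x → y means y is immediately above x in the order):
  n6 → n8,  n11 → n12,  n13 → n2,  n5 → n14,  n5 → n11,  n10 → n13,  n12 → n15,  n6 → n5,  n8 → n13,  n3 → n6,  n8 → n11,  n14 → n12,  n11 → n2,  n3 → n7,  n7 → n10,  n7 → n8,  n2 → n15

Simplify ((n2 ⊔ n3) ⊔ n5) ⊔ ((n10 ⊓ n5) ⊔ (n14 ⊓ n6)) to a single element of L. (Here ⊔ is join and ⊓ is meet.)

n2 ∨ n3 = n2
n2 ∨ n5 = n2
n10 ∧ n5 = n3
n14 ∧ n6 = n6
n3 ∨ n6 = n6
n2 ∨ n6 = n2

n2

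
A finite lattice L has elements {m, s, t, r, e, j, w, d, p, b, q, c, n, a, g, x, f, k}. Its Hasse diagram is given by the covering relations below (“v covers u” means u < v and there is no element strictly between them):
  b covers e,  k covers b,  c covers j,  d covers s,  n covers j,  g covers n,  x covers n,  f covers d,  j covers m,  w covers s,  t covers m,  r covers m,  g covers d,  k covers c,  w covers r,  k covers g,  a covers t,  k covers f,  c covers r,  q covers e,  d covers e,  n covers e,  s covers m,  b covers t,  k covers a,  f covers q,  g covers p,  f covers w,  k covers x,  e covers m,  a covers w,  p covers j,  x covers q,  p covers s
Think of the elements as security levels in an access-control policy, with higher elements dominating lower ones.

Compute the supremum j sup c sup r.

Common upper bounds of {j, c, r}: c, k.
The least among these is c.

c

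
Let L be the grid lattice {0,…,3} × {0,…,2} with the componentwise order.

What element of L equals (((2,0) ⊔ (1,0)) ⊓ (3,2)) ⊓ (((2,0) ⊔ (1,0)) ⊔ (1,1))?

(2,0)

(2,0) ∨ (1,0) = (2,0)
(2,0) ∧ (3,2) = (2,0)
(2,0) ∨ (1,0) = (2,0)
(2,0) ∨ (1,1) = (2,1)
(2,0) ∧ (2,1) = (2,0)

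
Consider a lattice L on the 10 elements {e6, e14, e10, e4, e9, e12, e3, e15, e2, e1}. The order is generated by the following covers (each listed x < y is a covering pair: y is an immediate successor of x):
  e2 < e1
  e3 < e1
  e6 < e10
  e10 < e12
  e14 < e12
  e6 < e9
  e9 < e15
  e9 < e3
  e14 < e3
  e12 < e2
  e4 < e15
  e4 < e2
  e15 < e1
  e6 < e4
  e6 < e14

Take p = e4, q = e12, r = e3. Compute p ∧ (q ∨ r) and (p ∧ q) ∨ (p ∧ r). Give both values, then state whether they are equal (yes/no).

q ∨ r = e1, so p ∧ (q ∨ r) = e4 ∧ e1 = e4.
p ∧ q = e6 and p ∧ r = e6, so (p ∧ q) ∨ (p ∧ r) = e6 ∨ e6 = e6.
Equal: no.

e4; e6; no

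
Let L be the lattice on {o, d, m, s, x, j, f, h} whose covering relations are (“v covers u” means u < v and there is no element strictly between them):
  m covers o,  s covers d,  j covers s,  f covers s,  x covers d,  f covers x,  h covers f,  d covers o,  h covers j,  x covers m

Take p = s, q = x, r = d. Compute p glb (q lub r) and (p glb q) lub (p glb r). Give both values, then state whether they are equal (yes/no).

d; d; yes

q lub r = x, so p glb (q lub r) = s glb x = d.
p glb q = d and p glb r = d, so (p glb q) lub (p glb r) = d lub d = d.
Equal: yes.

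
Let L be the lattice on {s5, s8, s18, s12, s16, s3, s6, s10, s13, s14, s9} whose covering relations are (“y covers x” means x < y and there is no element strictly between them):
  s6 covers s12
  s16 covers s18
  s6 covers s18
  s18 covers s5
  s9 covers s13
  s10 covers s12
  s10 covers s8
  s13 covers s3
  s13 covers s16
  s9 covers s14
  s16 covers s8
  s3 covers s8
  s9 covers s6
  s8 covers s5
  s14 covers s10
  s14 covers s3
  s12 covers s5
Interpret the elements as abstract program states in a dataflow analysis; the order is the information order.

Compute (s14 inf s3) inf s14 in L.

s3

s14 ∧ s3 = s3
s3 ∧ s14 = s3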